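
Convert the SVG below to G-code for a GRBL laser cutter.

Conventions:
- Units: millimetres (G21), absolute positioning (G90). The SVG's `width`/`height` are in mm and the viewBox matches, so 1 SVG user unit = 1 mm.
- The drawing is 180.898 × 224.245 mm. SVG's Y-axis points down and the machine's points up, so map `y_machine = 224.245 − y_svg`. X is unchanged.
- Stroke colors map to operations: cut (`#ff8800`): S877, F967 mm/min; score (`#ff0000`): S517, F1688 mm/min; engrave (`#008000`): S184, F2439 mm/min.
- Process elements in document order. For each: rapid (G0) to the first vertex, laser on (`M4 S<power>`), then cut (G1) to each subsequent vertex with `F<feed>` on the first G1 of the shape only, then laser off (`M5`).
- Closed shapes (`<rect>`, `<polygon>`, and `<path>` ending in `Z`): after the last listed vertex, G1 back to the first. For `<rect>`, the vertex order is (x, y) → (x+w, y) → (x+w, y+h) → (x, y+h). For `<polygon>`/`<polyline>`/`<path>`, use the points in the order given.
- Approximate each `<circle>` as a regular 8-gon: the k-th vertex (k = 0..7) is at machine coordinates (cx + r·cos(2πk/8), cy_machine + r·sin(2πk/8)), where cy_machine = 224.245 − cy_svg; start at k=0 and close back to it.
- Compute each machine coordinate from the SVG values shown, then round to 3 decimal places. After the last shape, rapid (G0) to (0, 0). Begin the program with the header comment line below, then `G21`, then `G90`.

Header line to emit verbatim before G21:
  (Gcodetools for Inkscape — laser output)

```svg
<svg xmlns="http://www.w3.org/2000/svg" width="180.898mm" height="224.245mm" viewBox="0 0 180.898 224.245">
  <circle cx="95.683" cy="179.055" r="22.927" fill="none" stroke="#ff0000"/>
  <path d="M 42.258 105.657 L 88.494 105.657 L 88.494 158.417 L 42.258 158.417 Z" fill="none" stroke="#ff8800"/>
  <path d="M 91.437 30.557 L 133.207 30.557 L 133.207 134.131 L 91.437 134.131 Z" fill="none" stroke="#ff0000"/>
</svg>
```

(Gcodetools for Inkscape — laser output)
G21
G90
G0 X118.610 Y45.190
M4 S517
G1 X111.895 Y61.402 F1688
G1 X95.683 Y68.117
G1 X79.471 Y61.402
G1 X72.756 Y45.190
G1 X79.471 Y28.978
G1 X95.683 Y22.263
G1 X111.895 Y28.978
G1 X118.610 Y45.190
M5
G0 X42.258 Y118.588
M4 S877
G1 X88.494 Y118.588 F967
G1 X88.494 Y65.828
G1 X42.258 Y65.828
G1 X42.258 Y118.588
M5
G0 X91.437 Y193.688
M4 S517
G1 X133.207 Y193.688 F1688
G1 X133.207 Y90.114
G1 X91.437 Y90.114
G1 X91.437 Y193.688
M5
G0 X0.000 Y0.000

1 u = 1 mm; y_m = 224.245 − y.

[1] `<circle>` circle, #ff0000→score S517 F1688: (118.610,45.190) → (111.895,61.402) → (95.683,68.117) → (79.471,61.402) → (72.756,45.190) → (79.471,28.978) → (95.683,22.263) → (111.895,28.978) → (118.610,45.190) (closed)

[2] `<path>` rectangle, #ff8800→cut S877 F967: (42.258,118.588) → (88.494,118.588) → (88.494,65.828) → (42.258,65.828) → (42.258,118.588) (closed)

[3] `<path>` rectangle, #ff0000→score S517 F1688: (91.437,193.688) → (133.207,193.688) → (133.207,90.114) → (91.437,90.114) → (91.437,193.688) (closed)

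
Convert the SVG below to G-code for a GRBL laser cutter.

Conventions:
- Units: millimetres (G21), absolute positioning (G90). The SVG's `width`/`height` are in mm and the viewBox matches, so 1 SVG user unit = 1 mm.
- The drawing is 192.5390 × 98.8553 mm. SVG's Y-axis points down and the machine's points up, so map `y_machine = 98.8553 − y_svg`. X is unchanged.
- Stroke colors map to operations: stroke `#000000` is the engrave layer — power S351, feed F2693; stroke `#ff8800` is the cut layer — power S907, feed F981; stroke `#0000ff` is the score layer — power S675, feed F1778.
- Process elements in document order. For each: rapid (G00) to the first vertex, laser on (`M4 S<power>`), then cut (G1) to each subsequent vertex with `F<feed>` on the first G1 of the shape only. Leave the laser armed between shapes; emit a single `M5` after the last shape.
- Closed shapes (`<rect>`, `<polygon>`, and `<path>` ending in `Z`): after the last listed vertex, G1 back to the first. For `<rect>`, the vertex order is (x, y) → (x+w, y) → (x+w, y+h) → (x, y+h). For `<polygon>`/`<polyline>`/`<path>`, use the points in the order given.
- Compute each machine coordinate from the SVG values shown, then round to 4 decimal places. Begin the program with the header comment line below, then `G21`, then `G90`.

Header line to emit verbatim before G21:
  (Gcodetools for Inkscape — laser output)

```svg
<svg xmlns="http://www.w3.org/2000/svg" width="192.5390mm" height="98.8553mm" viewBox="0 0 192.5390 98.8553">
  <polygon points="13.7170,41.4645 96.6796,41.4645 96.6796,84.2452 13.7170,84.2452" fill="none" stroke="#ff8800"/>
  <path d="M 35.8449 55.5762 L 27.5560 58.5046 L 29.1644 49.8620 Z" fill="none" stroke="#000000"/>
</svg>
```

(Gcodetools for Inkscape — laser output)
G21
G90
G00 X13.7170 Y57.3908
M4 S907
G1 X96.6796 Y57.3908 F981
G1 X96.6796 Y14.6101
G1 X13.7170 Y14.6101
G1 X13.7170 Y57.3908
G00 X35.8449 Y43.2791
M4 S351
G1 X27.5560 Y40.3507 F2693
G1 X29.1644 Y48.9933
G1 X35.8449 Y43.2791
M5

Since the viewBox matches the mm dimensions, user units are millimetres directly. The only transform is the Y-flip y_m = 98.8553 − y_svg.

Shape 1 is a rectangle drawn with `<polygon>`. Its stroke #ff8800 means cut at S907, F981. After flipping Y the toolpath is (13.7170,57.3908) → (96.6796,57.3908) → (96.6796,14.6101) → (13.7170,14.6101) → (13.7170,57.3908), returning to the start.

Shape 2 is a regular polygon drawn with `<path>`. Its stroke #000000 means engrave at S351, F2693. After flipping Y the toolpath is (35.8449,43.2791) → (27.5560,40.3507) → (29.1644,48.9933) → (35.8449,43.2791), returning to the start.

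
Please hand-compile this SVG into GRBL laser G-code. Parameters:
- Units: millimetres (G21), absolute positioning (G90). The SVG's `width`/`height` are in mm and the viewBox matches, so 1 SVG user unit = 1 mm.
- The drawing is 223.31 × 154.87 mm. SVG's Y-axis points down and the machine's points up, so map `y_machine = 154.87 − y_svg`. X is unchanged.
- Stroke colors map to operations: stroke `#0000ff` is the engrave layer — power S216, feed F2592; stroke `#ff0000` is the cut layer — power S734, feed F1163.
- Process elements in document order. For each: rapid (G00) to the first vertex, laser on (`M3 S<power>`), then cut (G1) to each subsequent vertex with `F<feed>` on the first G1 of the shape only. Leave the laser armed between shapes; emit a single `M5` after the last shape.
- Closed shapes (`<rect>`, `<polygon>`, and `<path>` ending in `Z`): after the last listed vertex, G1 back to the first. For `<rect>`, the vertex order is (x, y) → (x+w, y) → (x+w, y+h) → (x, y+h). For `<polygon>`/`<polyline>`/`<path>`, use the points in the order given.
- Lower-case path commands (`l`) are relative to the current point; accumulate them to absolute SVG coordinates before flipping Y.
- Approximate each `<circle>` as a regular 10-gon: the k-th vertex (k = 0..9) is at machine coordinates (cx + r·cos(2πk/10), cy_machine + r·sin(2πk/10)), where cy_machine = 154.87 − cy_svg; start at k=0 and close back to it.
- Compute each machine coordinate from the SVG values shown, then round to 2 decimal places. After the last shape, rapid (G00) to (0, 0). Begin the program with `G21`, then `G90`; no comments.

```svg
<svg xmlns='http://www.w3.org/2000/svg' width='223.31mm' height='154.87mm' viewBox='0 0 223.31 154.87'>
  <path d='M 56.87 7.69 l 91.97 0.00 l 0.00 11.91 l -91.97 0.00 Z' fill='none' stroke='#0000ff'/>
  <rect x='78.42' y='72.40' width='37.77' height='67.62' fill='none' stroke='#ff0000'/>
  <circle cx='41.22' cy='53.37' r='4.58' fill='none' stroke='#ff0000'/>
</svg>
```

Since the viewBox matches the mm dimensions, user units are millimetres directly. The only transform is the Y-flip y_m = 154.87 − y_svg.

Shape 1 is a rectangle drawn with `<path>`. Its stroke #0000ff means engrave at S216, F2592. After flipping Y the toolpath is (56.87,147.18) → (148.84,147.18) → (148.84,135.27) → (56.87,135.27) → (56.87,147.18), returning to the start.

Shape 2 is a rectangle drawn with `<rect>`. Its stroke #ff0000 means cut at S734, F1163. After flipping Y the toolpath is (78.42,82.47) → (116.19,82.47) → (116.19,14.85) → (78.42,14.85) → (78.42,82.47), returning to the start.

Shape 3 is a circle drawn with `<circle>`. Its stroke #ff0000 means cut at S734, F1163. After flipping Y the toolpath is (45.80,101.50) → (44.93,104.19) → (42.64,105.86) → (39.80,105.86) → (37.51,104.19) → (36.64,101.50) → (37.51,98.81) → (39.80,97.14) → (42.64,97.14) → (44.93,98.81) → (45.80,101.50), returning to the start.

G21
G90
G00 X56.87 Y147.18
M3 S216
G1 X148.84 Y147.18 F2592
G1 X148.84 Y135.27
G1 X56.87 Y135.27
G1 X56.87 Y147.18
G00 X78.42 Y82.47
M3 S734
G1 X116.19 Y82.47 F1163
G1 X116.19 Y14.85
G1 X78.42 Y14.85
G1 X78.42 Y82.47
G00 X45.80 Y101.50
M3 S734
G1 X44.93 Y104.19 F1163
G1 X42.64 Y105.86
G1 X39.80 Y105.86
G1 X37.51 Y104.19
G1 X36.64 Y101.50
G1 X37.51 Y98.81
G1 X39.80 Y97.14
G1 X42.64 Y97.14
G1 X44.93 Y98.81
G1 X45.80 Y101.50
M5
G00 X0.00 Y0.00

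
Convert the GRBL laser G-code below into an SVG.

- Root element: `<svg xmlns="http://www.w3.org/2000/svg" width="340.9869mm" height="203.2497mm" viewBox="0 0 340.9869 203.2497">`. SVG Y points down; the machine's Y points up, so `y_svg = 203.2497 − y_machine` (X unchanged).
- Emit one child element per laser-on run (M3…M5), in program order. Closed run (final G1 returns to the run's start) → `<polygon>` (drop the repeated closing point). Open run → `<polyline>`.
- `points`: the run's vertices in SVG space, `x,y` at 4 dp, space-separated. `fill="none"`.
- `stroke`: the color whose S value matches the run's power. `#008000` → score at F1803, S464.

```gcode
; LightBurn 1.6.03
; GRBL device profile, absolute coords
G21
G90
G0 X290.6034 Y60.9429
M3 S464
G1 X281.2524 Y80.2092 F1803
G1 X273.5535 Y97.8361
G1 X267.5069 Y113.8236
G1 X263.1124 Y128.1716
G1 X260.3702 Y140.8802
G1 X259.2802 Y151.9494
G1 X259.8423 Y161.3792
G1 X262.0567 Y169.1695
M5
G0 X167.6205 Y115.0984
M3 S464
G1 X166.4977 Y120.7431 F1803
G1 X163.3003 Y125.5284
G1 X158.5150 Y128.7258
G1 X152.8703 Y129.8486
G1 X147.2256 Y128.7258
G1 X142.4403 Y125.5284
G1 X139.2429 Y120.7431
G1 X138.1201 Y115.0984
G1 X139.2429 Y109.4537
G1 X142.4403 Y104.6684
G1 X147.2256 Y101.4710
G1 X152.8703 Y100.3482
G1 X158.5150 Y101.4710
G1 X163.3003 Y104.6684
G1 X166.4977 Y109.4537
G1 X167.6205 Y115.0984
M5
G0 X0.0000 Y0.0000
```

<svg xmlns="http://www.w3.org/2000/svg" width="340.9869mm" height="203.2497mm" viewBox="0 0 340.9869 203.2497">
  <polyline points="290.6034,142.3068 281.2524,123.0405 273.5535,105.4136 267.5069,89.4261 263.1124,75.0781 260.3702,62.3695 259.2802,51.3003 259.8423,41.8705 262.0567,34.0802" fill="none" stroke="#008000"/>
  <polygon points="167.6205,88.1513 166.4977,82.5066 163.3003,77.7213 158.5150,74.5239 152.8703,73.4011 147.2256,74.5239 142.4403,77.7213 139.2429,82.5066 138.1201,88.1513 139.2429,93.7960 142.4403,98.5813 147.2256,101.7787 152.8703,102.9015 158.5150,101.7787 163.3003,98.5813 166.4977,93.7960" fill="none" stroke="#008000"/>
</svg>

y_svg = 203.2497 − y_m. Every run uses S464, so all elements get stroke `#008000` (score).

[1] open run; points: 290.6034,142.3068 281.2524,123.0405 273.5535,105.4136 267.5069,89.4261 263.1124,75.0781 260.3702,62.3695 259.2802,51.3003 259.8423,41.8705 262.0567,34.0802

[2] closed run; points: 167.6205,88.1513 166.4977,82.5066 163.3003,77.7213 158.5150,74.5239 152.8703,73.4011 147.2256,74.5239 142.4403,77.7213 139.2429,82.5066 138.1201,88.1513 139.2429,93.7960 142.4403,98.5813 147.2256,101.7787 152.8703,102.9015 158.5150,101.7787 163.3003,98.5813 166.4977,93.7960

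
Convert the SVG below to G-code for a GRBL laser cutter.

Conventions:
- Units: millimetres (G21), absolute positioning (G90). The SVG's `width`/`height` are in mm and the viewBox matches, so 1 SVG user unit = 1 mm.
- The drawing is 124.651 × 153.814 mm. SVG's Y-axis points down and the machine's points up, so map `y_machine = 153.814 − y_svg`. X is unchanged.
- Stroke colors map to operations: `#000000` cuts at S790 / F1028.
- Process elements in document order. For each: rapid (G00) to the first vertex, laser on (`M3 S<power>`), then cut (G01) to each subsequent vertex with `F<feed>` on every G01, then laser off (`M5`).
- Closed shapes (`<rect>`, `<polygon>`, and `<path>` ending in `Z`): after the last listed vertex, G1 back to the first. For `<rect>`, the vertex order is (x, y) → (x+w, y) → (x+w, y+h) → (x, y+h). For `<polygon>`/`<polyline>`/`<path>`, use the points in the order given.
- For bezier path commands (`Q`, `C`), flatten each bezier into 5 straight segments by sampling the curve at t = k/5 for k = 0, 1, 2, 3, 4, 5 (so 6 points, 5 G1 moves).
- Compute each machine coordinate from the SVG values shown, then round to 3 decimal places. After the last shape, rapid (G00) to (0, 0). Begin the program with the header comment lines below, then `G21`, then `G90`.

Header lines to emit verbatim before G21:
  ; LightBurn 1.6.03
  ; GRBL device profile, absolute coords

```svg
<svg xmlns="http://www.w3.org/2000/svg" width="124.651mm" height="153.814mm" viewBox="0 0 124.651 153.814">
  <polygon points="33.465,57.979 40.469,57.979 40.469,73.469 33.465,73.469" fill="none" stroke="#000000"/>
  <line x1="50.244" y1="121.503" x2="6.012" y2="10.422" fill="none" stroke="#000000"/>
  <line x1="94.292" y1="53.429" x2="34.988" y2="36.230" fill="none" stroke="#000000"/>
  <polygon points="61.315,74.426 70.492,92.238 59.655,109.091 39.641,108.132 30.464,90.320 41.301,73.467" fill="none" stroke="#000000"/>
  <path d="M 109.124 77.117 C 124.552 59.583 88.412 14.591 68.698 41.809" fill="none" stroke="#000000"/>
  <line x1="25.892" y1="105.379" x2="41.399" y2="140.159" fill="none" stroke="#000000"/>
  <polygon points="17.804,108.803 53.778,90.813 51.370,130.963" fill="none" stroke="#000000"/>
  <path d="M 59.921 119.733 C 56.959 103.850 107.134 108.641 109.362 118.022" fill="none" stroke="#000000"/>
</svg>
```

1 u = 1 mm; y_m = 153.814 − y.

[1] `<polygon>` rectangle, #000000→cut S790 F1028: (33.465,95.835) → (40.469,95.835) → (40.469,80.345) → (33.465,80.345) → (33.465,95.835) (closed)

[2] `<line>` line segment, #000000→cut S790 F1028: (50.244,32.311) → (6.012,143.392)

[3] `<line>` line segment, #000000→cut S790 F1028: (94.292,100.385) → (34.988,117.584)

[4] `<polygon>` regular polygon, #000000→cut S790 F1028: (61.315,79.388) → (70.492,61.576) → (59.655,44.723) → (39.641,45.682) → (30.464,63.494) → (41.301,80.347) → (61.315,79.388) (closed)

[5] `<path>` cubic bezier, #000000→cut S790 F1028: (109.124,76.697) → (112.737,89.715) → (107.237,104.539) → (95.888,116.385) → (81.954,120.468) → (68.698,112.005)

[6] `<line>` line segment, #000000→cut S790 F1028: (25.892,48.435) → (41.399,13.655)

[7] `<polygon>` regular polygon, #000000→cut S790 F1028: (17.804,45.011) → (53.778,63.001) → (51.370,22.851) → (17.804,45.011) (closed)

[8] `<path>` cubic bezier, #000000→cut S790 F1028: (59.921,34.081) → (63.712,41.259) → (75.403,44.246) → (90.143,43.817) → (103.080,40.741) → (109.362,35.792)

; LightBurn 1.6.03
; GRBL device profile, absolute coords
G21
G90
G00 X33.465 Y95.835
M3 S790
G01 X40.469 Y95.835 F1028
G01 X40.469 Y80.345 F1028
G01 X33.465 Y80.345 F1028
G01 X33.465 Y95.835 F1028
M5
G00 X50.244 Y32.311
M3 S790
G01 X6.012 Y143.392 F1028
M5
G00 X94.292 Y100.385
M3 S790
G01 X34.988 Y117.584 F1028
M5
G00 X61.315 Y79.388
M3 S790
G01 X70.492 Y61.576 F1028
G01 X59.655 Y44.723 F1028
G01 X39.641 Y45.682 F1028
G01 X30.464 Y63.494 F1028
G01 X41.301 Y80.347 F1028
G01 X61.315 Y79.388 F1028
M5
G00 X109.124 Y76.697
M3 S790
G01 X112.737 Y89.715 F1028
G01 X107.237 Y104.539 F1028
G01 X95.888 Y116.385 F1028
G01 X81.954 Y120.468 F1028
G01 X68.698 Y112.005 F1028
M5
G00 X25.892 Y48.435
M3 S790
G01 X41.399 Y13.655 F1028
M5
G00 X17.804 Y45.011
M3 S790
G01 X53.778 Y63.001 F1028
G01 X51.370 Y22.851 F1028
G01 X17.804 Y45.011 F1028
M5
G00 X59.921 Y34.081
M3 S790
G01 X63.712 Y41.259 F1028
G01 X75.403 Y44.246 F1028
G01 X90.143 Y43.817 F1028
G01 X103.080 Y40.741 F1028
G01 X109.362 Y35.792 F1028
M5
G00 X0.000 Y0.000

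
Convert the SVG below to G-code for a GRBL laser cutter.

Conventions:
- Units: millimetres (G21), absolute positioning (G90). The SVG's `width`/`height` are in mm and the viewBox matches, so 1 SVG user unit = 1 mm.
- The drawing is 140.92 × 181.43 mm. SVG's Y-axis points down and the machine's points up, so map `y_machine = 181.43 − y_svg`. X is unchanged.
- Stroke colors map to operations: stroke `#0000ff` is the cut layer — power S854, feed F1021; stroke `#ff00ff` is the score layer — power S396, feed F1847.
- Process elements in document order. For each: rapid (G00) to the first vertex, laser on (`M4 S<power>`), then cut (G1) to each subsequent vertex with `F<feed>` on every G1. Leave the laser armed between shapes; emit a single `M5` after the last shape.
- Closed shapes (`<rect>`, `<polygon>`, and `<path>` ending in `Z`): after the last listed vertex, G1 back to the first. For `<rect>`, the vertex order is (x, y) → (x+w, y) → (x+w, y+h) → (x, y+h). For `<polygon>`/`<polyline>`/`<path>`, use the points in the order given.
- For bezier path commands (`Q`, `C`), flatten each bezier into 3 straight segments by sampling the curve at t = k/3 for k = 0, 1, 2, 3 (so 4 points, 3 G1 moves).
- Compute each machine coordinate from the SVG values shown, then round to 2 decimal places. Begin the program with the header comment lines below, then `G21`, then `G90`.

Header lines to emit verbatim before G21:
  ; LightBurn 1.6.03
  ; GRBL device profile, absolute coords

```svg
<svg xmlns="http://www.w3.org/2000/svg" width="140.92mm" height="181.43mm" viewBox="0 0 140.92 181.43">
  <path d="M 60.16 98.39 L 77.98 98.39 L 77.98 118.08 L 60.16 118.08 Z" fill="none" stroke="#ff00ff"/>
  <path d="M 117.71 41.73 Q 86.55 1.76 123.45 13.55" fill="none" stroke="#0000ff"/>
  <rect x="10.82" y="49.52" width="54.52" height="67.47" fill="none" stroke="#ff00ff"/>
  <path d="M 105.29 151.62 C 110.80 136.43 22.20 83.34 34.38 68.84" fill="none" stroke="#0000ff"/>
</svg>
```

; LightBurn 1.6.03
; GRBL device profile, absolute coords
G21
G90
G00 X60.16 Y83.04
M4 S396
G1 X77.98 Y83.04 F1847
G1 X77.98 Y63.35 F1847
G1 X60.16 Y63.35 F1847
G1 X60.16 Y83.04 F1847
G00 X117.71 Y139.70
M4 S854
G1 X104.50 Y160.60 F1021
G1 X106.41 Y169.99 F1021
G1 X123.45 Y167.88 F1021
G00 X10.82 Y131.91
M4 S396
G1 X65.34 Y131.91 F1847
G1 X65.34 Y64.44 F1847
G1 X10.82 Y64.44 F1847
G1 X10.82 Y131.91 F1847
G00 X105.29 Y29.81
M4 S854
G1 X86.65 Y54.80 F1021
G1 X48.58 Y88.06 F1021
G1 X34.38 Y112.59 F1021
M5

viewBox `0 0 140.92 181.43` with mm width/height → 1 unit = 1 mm. Flip: y_m = 181.43 − y_svg.

**Shape 1** — `<path>` rectangle, stroke `#ff00ff` → score (S396, F1847). Machine vertices: (60.16,83.04) → (77.98,83.04) → (77.98,63.35) → (60.16,63.35) → (60.16,83.04). Closed: final G1 returns to the first vertex.

**Shape 2** — `<path>` quadratic bezier, stroke `#0000ff` → cut (S854, F1021). Control points (SVG): P0=(117.71,41.73), P1=(86.55,1.76), P2=(123.45,13.55); sampled at t=k/3. Machine vertices: (117.71,139.70) → (104.50,160.60) → (106.41,169.99) → (123.45,167.88). Open path.

**Shape 3** — `<rect>` rectangle, stroke `#ff00ff` → score (S396, F1847). Machine vertices: (10.82,131.91) → (65.34,131.91) → (65.34,64.44) → (10.82,64.44) → (10.82,131.91). Closed: final G1 returns to the first vertex.

**Shape 4** — `<path>` cubic bezier, stroke `#0000ff` → cut (S854, F1021). Control points (SVG): P0=(105.29,151.62), P1=(110.80,136.43), P2=(22.20,83.34), P3=(34.38,68.84); sampled at t=k/3. Machine vertices: (105.29,29.81) → (86.65,54.80) → (48.58,88.06) → (34.38,112.59). Open path.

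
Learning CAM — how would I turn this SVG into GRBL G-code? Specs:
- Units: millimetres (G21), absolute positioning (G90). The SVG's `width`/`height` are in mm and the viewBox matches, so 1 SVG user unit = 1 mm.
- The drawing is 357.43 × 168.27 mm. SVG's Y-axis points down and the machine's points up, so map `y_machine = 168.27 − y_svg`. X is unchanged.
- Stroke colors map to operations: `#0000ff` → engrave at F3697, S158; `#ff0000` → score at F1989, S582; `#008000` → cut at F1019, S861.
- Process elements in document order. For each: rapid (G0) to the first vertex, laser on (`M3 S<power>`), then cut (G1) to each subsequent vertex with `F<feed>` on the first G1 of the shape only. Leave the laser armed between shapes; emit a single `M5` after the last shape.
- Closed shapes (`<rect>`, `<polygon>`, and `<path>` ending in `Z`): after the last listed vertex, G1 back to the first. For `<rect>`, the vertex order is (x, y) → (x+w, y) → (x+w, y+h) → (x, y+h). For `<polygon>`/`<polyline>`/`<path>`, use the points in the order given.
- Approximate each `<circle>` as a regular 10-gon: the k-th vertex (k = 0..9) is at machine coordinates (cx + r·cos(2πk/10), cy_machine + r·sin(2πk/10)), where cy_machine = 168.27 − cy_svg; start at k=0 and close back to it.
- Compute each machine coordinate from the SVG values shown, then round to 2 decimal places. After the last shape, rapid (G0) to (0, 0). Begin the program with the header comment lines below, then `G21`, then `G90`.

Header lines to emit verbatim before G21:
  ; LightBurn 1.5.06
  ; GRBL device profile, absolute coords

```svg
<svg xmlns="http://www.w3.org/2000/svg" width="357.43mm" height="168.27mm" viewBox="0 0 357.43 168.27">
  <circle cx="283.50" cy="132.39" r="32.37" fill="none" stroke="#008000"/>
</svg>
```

viewBox `0 0 357.43 168.27` with mm width/height → 1 unit = 1 mm. Flip: y_m = 168.27 − y_svg.

**Shape 1** — `<circle>` circle, stroke `#008000` → cut (S861, F1019). Machine vertices: (315.87,35.88) → (309.69,54.91) → (293.50,66.67) → (273.50,66.67) → (257.31,54.91) → (251.13,35.88) → (257.31,16.85) → (273.50,5.09) → (293.50,5.09) → (309.69,16.85) → (315.87,35.88). Closed: final G1 returns to the first vertex.

; LightBurn 1.5.06
; GRBL device profile, absolute coords
G21
G90
G0 X315.87 Y35.88
M3 S861
G1 X309.69 Y54.91 F1019
G1 X293.50 Y66.67
G1 X273.50 Y66.67
G1 X257.31 Y54.91
G1 X251.13 Y35.88
G1 X257.31 Y16.85
G1 X273.50 Y5.09
G1 X293.50 Y5.09
G1 X309.69 Y16.85
G1 X315.87 Y35.88
M5
G0 X0.00 Y0.00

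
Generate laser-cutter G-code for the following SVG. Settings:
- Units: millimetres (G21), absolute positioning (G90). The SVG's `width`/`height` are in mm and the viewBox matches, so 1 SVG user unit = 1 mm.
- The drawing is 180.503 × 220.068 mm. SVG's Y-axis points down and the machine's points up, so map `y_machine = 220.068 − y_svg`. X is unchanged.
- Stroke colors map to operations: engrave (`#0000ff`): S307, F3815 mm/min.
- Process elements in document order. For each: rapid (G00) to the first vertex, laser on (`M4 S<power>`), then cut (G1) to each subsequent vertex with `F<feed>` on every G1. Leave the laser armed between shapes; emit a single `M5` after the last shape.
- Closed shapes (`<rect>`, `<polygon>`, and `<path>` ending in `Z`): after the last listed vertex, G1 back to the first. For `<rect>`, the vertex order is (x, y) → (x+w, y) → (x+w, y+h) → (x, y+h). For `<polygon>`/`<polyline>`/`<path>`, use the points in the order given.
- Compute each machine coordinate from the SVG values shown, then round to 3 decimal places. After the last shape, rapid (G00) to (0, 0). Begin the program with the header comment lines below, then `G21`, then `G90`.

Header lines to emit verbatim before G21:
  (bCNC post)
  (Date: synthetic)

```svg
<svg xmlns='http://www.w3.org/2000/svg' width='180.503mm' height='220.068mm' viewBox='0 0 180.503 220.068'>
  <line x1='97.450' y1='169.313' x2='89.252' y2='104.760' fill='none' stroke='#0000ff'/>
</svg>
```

viewBox `0 0 180.503 220.068` with mm width/height → 1 unit = 1 mm. Flip: y_m = 220.068 − y_svg.

**Shape 1** — `<line>` line segment, stroke `#0000ff` → engrave (S307, F3815). Machine vertices: (97.450,50.755) → (89.252,115.308). Open path.

(bCNC post)
(Date: synthetic)
G21
G90
G00 X97.450 Y50.755
M4 S307
G1 X89.252 Y115.308 F3815
M5
G00 X0.000 Y0.000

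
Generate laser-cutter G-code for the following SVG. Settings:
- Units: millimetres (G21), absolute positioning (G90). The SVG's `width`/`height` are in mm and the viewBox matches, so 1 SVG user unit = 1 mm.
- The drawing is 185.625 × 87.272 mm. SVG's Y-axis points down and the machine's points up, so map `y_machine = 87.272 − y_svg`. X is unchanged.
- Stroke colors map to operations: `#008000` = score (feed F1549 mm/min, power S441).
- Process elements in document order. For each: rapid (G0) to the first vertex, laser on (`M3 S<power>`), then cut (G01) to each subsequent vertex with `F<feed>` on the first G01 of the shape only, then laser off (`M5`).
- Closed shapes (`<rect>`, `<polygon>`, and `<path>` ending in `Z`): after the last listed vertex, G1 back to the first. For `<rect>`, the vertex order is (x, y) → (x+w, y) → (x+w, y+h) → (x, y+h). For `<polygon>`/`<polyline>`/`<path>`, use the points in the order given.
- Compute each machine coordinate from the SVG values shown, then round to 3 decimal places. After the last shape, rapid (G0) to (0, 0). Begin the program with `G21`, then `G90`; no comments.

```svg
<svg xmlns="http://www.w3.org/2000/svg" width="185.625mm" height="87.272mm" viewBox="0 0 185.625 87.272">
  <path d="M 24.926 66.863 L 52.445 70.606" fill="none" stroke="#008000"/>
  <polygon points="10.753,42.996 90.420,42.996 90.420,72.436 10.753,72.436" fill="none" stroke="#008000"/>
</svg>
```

Since the viewBox matches the mm dimensions, user units are millimetres directly. The only transform is the Y-flip y_m = 87.272 − y_svg.

Shape 1 is a line segment drawn with `<path>`. Its stroke #008000 means score at S441, F1549. After flipping Y the toolpath is (24.926,20.409) → (52.445,16.666).

Shape 2 is a rectangle drawn with `<polygon>`. Its stroke #008000 means score at S441, F1549. After flipping Y the toolpath is (10.753,44.276) → (90.420,44.276) → (90.420,14.836) → (10.753,14.836) → (10.753,44.276), returning to the start.

G21
G90
G0 X24.926 Y20.409
M3 S441
G01 X52.445 Y16.666 F1549
M5
G0 X10.753 Y44.276
M3 S441
G01 X90.420 Y44.276 F1549
G01 X90.420 Y14.836
G01 X10.753 Y14.836
G01 X10.753 Y44.276
M5
G0 X0.000 Y0.000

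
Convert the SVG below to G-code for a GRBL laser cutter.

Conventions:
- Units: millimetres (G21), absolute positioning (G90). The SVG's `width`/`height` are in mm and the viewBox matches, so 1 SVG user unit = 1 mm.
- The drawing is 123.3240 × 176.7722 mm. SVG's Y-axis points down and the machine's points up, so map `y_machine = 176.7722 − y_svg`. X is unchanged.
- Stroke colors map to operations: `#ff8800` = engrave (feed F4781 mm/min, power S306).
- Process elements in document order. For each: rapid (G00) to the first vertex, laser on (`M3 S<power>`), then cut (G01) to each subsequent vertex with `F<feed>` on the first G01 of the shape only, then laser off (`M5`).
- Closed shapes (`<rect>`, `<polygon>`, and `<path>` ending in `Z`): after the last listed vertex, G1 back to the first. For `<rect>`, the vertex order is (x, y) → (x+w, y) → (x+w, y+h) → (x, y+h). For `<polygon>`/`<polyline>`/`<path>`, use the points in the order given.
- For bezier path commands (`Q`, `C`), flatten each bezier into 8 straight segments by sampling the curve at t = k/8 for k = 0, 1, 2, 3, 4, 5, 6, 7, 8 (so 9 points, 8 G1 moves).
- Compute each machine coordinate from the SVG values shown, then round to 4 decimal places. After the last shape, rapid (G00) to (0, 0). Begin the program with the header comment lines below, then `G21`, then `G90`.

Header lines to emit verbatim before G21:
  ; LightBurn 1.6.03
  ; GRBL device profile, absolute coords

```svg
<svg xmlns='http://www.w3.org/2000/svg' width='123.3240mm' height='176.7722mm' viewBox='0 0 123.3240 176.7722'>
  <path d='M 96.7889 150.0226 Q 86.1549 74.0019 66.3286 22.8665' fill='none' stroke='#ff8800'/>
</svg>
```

; LightBurn 1.6.03
; GRBL device profile, absolute coords
G21
G90
G00 X96.7889 Y26.7496
M3 S306
G01 X93.9868 Y45.3659 F4781
G01 X90.8974 Y63.2046
G01 X87.5207 Y80.2656
G01 X83.8568 Y96.5490
G01 X79.9057 Y112.0547
G01 X75.6672 Y126.7827
G01 X71.1415 Y140.7330
G01 X66.3286 Y153.9057
M5
G00 X0.0000 Y0.0000

1 u = 1 mm; y_m = 176.7722 − y.

[1] `<path>` quadratic bezier, #ff8800→engrave S306 F4781: (96.7889,26.7496) → (93.9868,45.3659) → (90.8974,63.2046) → (87.5207,80.2656) → (83.8568,96.5490) → (79.9057,112.0547) → (75.6672,126.7827) → (71.1415,140.7330) → (66.3286,153.9057)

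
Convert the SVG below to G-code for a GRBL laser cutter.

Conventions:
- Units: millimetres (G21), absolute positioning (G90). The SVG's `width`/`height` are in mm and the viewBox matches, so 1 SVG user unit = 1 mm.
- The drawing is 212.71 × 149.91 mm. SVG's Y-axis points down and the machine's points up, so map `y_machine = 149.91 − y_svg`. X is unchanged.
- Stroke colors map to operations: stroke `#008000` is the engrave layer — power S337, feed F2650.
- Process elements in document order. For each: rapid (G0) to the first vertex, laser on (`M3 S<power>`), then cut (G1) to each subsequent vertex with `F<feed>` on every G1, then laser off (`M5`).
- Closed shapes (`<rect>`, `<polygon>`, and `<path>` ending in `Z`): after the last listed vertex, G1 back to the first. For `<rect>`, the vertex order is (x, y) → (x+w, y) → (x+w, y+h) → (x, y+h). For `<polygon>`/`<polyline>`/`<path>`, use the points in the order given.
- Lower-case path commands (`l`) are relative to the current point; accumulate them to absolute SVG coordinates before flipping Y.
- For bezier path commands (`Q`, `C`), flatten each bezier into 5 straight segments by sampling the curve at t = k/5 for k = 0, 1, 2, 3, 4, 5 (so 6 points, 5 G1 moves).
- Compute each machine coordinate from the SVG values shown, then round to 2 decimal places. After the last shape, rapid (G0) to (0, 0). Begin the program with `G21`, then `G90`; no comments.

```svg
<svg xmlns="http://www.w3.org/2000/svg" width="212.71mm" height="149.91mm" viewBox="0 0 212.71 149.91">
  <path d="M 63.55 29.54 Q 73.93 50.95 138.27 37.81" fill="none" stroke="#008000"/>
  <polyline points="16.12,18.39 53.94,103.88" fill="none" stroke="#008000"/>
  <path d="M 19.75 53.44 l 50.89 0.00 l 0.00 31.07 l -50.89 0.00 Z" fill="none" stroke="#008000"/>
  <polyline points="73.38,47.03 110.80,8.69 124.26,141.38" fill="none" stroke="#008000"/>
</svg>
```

Since the viewBox matches the mm dimensions, user units are millimetres directly. The only transform is the Y-flip y_m = 149.91 − y_svg.

Shape 1 is a quadratic bezier drawn with `<path>`. Its stroke #008000 means engrave at S337, F2650. After flipping Y the toolpath is (63.55,120.37) → (69.86,113.19) → (80.49,108.77) → (95.43,107.12) → (114.69,108.23) → (138.27,112.10).

Shape 2 is a line segment drawn with `<polyline>`. Its stroke #008000 means engrave at S337, F2650. After flipping Y the toolpath is (16.12,131.52) → (53.94,46.03).

Shape 3 is a rectangle drawn with `<path>`. Its stroke #008000 means engrave at S337, F2650. After flipping Y the toolpath is (19.75,96.47) → (70.64,96.47) → (70.64,65.40) → (19.75,65.40) → (19.75,96.47), returning to the start.

Shape 4 is a open polyline drawn with `<polyline>`. Its stroke #008000 means engrave at S337, F2650. After flipping Y the toolpath is (73.38,102.88) → (110.80,141.22) → (124.26,8.53).

G21
G90
G0 X63.55 Y120.37
M3 S337
G1 X69.86 Y113.19 F2650
G1 X80.49 Y108.77 F2650
G1 X95.43 Y107.12 F2650
G1 X114.69 Y108.23 F2650
G1 X138.27 Y112.10 F2650
M5
G0 X16.12 Y131.52
M3 S337
G1 X53.94 Y46.03 F2650
M5
G0 X19.75 Y96.47
M3 S337
G1 X70.64 Y96.47 F2650
G1 X70.64 Y65.40 F2650
G1 X19.75 Y65.40 F2650
G1 X19.75 Y96.47 F2650
M5
G0 X73.38 Y102.88
M3 S337
G1 X110.80 Y141.22 F2650
G1 X124.26 Y8.53 F2650
M5
G0 X0.00 Y0.00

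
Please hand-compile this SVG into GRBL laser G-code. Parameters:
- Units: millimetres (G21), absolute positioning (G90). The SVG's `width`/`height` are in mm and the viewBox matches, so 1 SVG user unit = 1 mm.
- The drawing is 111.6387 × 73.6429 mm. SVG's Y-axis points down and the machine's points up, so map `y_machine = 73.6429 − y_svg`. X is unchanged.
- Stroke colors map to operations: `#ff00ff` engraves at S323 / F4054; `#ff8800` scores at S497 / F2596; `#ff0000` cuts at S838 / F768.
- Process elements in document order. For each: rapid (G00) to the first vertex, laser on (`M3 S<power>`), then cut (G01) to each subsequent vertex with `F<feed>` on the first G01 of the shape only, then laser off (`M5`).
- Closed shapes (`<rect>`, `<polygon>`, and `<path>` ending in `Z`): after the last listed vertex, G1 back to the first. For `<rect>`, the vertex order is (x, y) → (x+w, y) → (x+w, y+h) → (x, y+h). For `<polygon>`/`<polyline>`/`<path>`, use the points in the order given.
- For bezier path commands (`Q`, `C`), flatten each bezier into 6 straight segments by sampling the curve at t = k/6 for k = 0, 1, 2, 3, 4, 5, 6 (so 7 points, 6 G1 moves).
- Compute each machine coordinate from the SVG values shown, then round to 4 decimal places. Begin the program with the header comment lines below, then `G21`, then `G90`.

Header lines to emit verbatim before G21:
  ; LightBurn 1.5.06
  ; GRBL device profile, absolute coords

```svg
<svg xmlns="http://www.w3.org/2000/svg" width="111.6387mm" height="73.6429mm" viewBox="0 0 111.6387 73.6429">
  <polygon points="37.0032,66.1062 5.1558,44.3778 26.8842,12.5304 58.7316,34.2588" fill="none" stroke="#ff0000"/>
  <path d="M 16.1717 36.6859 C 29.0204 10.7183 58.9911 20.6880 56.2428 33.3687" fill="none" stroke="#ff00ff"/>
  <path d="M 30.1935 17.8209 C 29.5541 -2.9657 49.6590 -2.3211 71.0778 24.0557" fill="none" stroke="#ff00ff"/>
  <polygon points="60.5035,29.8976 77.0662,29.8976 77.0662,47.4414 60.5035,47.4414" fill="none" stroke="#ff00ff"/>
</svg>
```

; LightBurn 1.5.06
; GRBL device profile, absolute coords
G21
G90
G00 X37.0032 Y7.5367
M3 S838
G01 X5.1558 Y29.2651 F768
G01 X26.8842 Y61.1125
G01 X58.7316 Y39.3841
G01 X37.0032 Y7.5367
M5
G00 X16.1717 Y36.9570
M3 S323
G01 X23.7921 Y47.0999 F4054
G01 X32.8818 Y52.1761
G01 X42.0561 Y53.1087
G01 X49.9307 Y50.8206
G01 X55.1211 Y46.2348
G01 X56.2428 Y40.2742
M5
G00 X30.1935 Y55.8220
M3 S323
G01 X31.5125 Y64.4095 F4054
G01 X35.7492 Y69.3056
G01 X42.3638 Y70.3909
G01 X50.8166 Y67.5459
G01 X60.5678 Y60.6512
G01 X71.0778 Y49.5872
M5
G00 X60.5035 Y43.7453
M3 S323
G01 X77.0662 Y43.7453 F4054
G01 X77.0662 Y26.2015
G01 X60.5035 Y26.2015
G01 X60.5035 Y43.7453
M5

1 u = 1 mm; y_m = 73.6429 − y.

[1] `<polygon>` regular polygon, #ff0000→cut S838 F768: (37.0032,7.5367) → (5.1558,29.2651) → (26.8842,61.1125) → (58.7316,39.3841) → (37.0032,7.5367) (closed)

[2] `<path>` cubic bezier, #ff00ff→engrave S323 F4054: (16.1717,36.9570) → (23.7921,47.0999) → (32.8818,52.1761) → (42.0561,53.1087) → (49.9307,50.8206) → (55.1211,46.2348) → (56.2428,40.2742)

[3] `<path>` cubic bezier, #ff00ff→engrave S323 F4054: (30.1935,55.8220) → (31.5125,64.4095) → (35.7492,69.3056) → (42.3638,70.3909) → (50.8166,67.5459) → (60.5678,60.6512) → (71.0778,49.5872)

[4] `<polygon>` rectangle, #ff00ff→engrave S323 F4054: (60.5035,43.7453) → (77.0662,43.7453) → (77.0662,26.2015) → (60.5035,26.2015) → (60.5035,43.7453) (closed)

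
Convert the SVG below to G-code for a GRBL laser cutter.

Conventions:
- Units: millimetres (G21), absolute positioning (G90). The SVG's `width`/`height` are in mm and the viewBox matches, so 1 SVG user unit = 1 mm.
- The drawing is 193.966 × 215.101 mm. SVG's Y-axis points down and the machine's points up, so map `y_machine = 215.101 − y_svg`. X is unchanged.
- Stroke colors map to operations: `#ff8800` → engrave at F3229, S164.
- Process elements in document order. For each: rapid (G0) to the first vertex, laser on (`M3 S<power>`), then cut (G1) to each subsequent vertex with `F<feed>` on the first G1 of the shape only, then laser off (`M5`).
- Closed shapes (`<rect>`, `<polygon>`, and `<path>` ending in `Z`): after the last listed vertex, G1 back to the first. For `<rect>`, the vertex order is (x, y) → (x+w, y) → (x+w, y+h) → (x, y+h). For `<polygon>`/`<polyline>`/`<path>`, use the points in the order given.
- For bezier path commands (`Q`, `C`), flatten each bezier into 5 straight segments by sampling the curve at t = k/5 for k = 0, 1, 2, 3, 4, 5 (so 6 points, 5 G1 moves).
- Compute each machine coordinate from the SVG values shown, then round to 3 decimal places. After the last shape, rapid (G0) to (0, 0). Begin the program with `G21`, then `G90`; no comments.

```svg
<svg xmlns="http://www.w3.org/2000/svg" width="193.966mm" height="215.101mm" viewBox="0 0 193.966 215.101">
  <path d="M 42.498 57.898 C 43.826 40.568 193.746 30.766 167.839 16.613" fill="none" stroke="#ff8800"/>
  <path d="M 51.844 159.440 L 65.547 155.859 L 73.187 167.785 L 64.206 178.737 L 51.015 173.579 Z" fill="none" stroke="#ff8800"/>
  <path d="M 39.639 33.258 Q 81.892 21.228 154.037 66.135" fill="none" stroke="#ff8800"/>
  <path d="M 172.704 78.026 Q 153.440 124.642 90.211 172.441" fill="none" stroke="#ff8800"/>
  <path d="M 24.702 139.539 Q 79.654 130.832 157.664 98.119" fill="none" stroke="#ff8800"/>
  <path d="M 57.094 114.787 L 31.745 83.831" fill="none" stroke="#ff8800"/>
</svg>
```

G21
G90
G0 X42.498 Y157.203
M3 S164
G1 X58.530 Y166.793 F3229
G1 X94.653 Y175.146
G1 X135.293 Y182.833
G1 X164.879 Y190.423
G1 X167.839 Y198.488
M5
G0 X51.844 Y55.661
M3 S164
G1 X65.547 Y59.242 F3229
G1 X73.187 Y47.316
G1 X64.206 Y36.364
G1 X51.015 Y41.522
G1 X51.844 Y55.661
M5
G0 X39.639 Y181.843
M3 S164
G1 X57.736 Y184.378 F3229
G1 X78.224 Y182.357
G1 X101.104 Y175.782
G1 X126.375 Y164.651
G1 X154.037 Y148.966
M5
G0 X172.704 Y137.075
M3 S164
G1 X163.240 Y118.381 F3229
G1 X150.258 Y99.593
G1 X133.760 Y80.710
G1 X113.744 Y61.732
G1 X90.211 Y42.660
M5
G0 X24.702 Y75.562
M3 S164
G1 X47.605 Y80.005 F3229
G1 X72.353 Y86.369
G1 X98.945 Y94.653
G1 X127.382 Y104.857
G1 X157.664 Y116.982
M5
G0 X57.094 Y100.314
M3 S164
G1 X31.745 Y131.270 F3229
M5
G0 X0.000 Y0.000

viewBox `0 0 193.966 215.101` with mm width/height → 1 unit = 1 mm. Flip: y_m = 215.101 − y_svg.

**Shape 1** — `<path>` cubic bezier, stroke `#ff8800` → engrave (S164, F3229). Control points (SVG): P0=(42.498,57.898), P1=(43.826,40.568), P2=(193.746,30.766), P3=(167.839,16.613); sampled at t=k/5. Machine vertices: (42.498,157.203) → (58.530,166.793) → (94.653,175.146) → (135.293,182.833) → (164.879,190.423) → (167.839,198.488). Open path.

**Shape 2** — `<path>` regular polygon, stroke `#ff8800` → engrave (S164, F3229). Machine vertices: (51.844,55.661) → (65.547,59.242) → (73.187,47.316) → (64.206,36.364) → (51.015,41.522) → (51.844,55.661). Closed: final G1 returns to the first vertex.

**Shape 3** — `<path>` quadratic bezier, stroke `#ff8800` → engrave (S164, F3229). Control points (SVG): P0=(39.639,33.258), P1=(81.892,21.228), P2=(154.037,66.135); sampled at t=k/5. Machine vertices: (39.639,181.843) → (57.736,184.378) → (78.224,182.357) → (101.104,175.782) → (126.375,164.651) → (154.037,148.966). Open path.

**Shape 4** — `<path>` quadratic bezier, stroke `#ff8800` → engrave (S164, F3229). Control points (SVG): P0=(172.704,78.026), P1=(153.440,124.642), P2=(90.211,172.441); sampled at t=k/5. Machine vertices: (172.704,137.075) → (163.240,118.381) → (150.258,99.593) → (133.760,80.710) → (113.744,61.732) → (90.211,42.660). Open path.

**Shape 5** — `<path>` quadratic bezier, stroke `#ff8800` → engrave (S164, F3229). Control points (SVG): P0=(24.702,139.539), P1=(79.654,130.832), P2=(157.664,98.119); sampled at t=k/5. Machine vertices: (24.702,75.562) → (47.605,80.005) → (72.353,86.369) → (98.945,94.653) → (127.382,104.857) → (157.664,116.982). Open path.

**Shape 6** — `<path>` line segment, stroke `#ff8800` → engrave (S164, F3229). Machine vertices: (57.094,100.314) → (31.745,131.270). Open path.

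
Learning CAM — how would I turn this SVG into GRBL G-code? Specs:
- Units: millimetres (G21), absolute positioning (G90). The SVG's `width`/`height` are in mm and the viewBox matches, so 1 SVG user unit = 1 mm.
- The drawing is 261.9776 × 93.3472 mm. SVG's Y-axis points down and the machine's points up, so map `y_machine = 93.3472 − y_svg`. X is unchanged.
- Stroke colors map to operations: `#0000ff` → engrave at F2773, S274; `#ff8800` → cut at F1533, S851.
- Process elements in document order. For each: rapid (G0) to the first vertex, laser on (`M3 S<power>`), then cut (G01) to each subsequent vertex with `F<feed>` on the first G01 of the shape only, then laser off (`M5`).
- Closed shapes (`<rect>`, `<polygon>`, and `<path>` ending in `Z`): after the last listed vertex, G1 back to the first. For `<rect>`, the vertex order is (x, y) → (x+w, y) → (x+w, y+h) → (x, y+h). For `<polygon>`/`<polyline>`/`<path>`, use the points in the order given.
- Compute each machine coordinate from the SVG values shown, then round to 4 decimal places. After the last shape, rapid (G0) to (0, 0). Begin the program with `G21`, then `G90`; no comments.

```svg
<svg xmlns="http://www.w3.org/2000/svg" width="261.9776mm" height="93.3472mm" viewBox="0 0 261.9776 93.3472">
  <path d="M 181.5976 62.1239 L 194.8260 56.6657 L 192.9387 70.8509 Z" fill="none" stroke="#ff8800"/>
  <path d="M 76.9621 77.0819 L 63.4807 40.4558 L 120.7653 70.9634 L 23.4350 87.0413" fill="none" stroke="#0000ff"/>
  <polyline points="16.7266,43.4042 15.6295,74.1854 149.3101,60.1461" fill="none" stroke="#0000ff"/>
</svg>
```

G21
G90
G0 X181.5976 Y31.2233
M3 S851
G01 X194.8260 Y36.6815 F1533
G01 X192.9387 Y22.4963
G01 X181.5976 Y31.2233
M5
G0 X76.9621 Y16.2653
M3 S274
G01 X63.4807 Y52.8914 F2773
G01 X120.7653 Y22.3838
G01 X23.4350 Y6.3059
M5
G0 X16.7266 Y49.9430
M3 S274
G01 X15.6295 Y19.1618 F2773
G01 X149.3101 Y33.2011
M5
G0 X0.0000 Y0.0000

Since the viewBox matches the mm dimensions, user units are millimetres directly. The only transform is the Y-flip y_m = 93.3472 − y_svg.

Shape 1 is a regular polygon drawn with `<path>`. Its stroke #ff8800 means cut at S851, F1533. After flipping Y the toolpath is (181.5976,31.2233) → (194.8260,36.6815) → (192.9387,22.4963) → (181.5976,31.2233), returning to the start.

Shape 2 is a open polyline drawn with `<path>`. Its stroke #0000ff means engrave at S274, F2773. After flipping Y the toolpath is (76.9621,16.2653) → (63.4807,52.8914) → (120.7653,22.3838) → (23.4350,6.3059).

Shape 3 is a open polyline drawn with `<polyline>`. Its stroke #0000ff means engrave at S274, F2773. After flipping Y the toolpath is (16.7266,49.9430) → (15.6295,19.1618) → (149.3101,33.2011).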